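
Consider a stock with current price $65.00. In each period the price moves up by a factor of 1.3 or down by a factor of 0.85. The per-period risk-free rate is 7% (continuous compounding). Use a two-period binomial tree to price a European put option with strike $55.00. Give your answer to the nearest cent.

Risk-neutral probability p = (e^0.07 − 0.85)/(1.3 − 0.85) = 0.2225/0.4500 = 0.4945
Terminal stock prices: S_uu = 109.9, S_ud = 71.83, S_dd = 46.96
Terminal payoffs (K − S): max(-54.85, 0) = 0, max(-16.83, 0) = 0, max(8.038, 0) = 8.038
Node u (S = 84.5): V_u = e^(−0.07)·[0.4945·0.0000 + 0.5055·0.0000] = 0.0000
Node d (S = 55.25): V_d = e^(−0.07)·[0.4945·0.0000 + 0.5055·8.0375] = 3.7886
Node 0 (S = 65): V_0 = e^(−0.07)·[0.4945·0.0000 + 0.5055·3.7886] = 1.7858

$1.79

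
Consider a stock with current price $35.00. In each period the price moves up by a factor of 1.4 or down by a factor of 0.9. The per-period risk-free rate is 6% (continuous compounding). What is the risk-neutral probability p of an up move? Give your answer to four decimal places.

Risk-neutral probability p = (e^0.06 − 0.9)/(1.4 − 0.9) = 0.1618/0.5000 = 0.3237

p = 0.3237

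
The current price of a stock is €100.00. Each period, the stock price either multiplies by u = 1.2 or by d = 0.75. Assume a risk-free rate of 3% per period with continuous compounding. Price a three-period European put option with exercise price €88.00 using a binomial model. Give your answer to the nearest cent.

€7.21

Risk-neutral probability p = (e^0.03 − 0.75)/(1.2 − 0.75) = 0.2805/0.4500 = 0.6232
Terminal stock prices: S_uuu = 172.8, S_uud = 108, S_udd = 67.5, S_ddd = 42.19
Terminal payoffs (K − S): max(-84.8, 0) = 0, max(-20, 0) = 0, max(20.5, 0) = 20.5, max(45.81, 0) = 45.81
Node uu (S = 144): V_uu = e^(−0.03)·[0.6232·0.0000 + 0.3768·0.0000] = 0.0000
Node ud (S = 90): V_ud = e^(−0.03)·[0.6232·0.0000 + 0.3768·20.5000] = 7.4955
Node dd (S = 56.25): V_dd = e^(−0.03)·[0.6232·20.5000 + 0.3768·45.8125] = 29.1492
Node u (S = 120): V_u = e^(−0.03)·[0.6232·0.0000 + 0.3768·7.4955] = 2.7406
Node d (S = 75): V_d = e^(−0.03)·[0.6232·7.4955 + 0.3768·29.1492] = 15.1913
Node 0 (S = 100): V_0 = e^(−0.03)·[0.6232·2.7406 + 0.3768·15.1913] = 7.2120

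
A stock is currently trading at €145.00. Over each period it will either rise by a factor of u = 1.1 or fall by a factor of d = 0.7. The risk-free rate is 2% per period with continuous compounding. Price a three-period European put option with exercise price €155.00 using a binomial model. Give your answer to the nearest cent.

€19.33

Risk-neutral probability p = (e^0.02 − 0.7)/(1.1 − 0.7) = 0.3202/0.4000 = 0.8005
Terminal stock prices: S_uuu = 193, S_uud = 122.8, S_udd = 78.15, S_ddd = 49.73
Terminal payoffs (K − S): max(-38, 0) = 0, max(32.19, 0) = 32.19, max(76.85, 0) = 76.85, max(105.3, 0) = 105.3
Node uu (S = 175.5): V_uu = e^(−0.02)·[0.8005·0.0000 + 0.1995·32.1850] = 6.2937
Node ud (S = 111.6): V_ud = e^(−0.02)·[0.8005·32.1850 + 0.1995·76.8450] = 40.2808
Node dd (S = 71.05): V_dd = e^(−0.02)·[0.8005·76.8450 + 0.1995·105.2650] = 80.8808
Node u (S = 159.5): V_u = e^(−0.02)·[0.8005·6.2937 + 0.1995·40.2808] = 12.8151
Node d (S = 101.5): V_d = e^(−0.02)·[0.8005·40.2808 + 0.1995·80.8808] = 47.4224
Node 0 (S = 145): V_0 = e^(−0.02)·[0.8005·12.8151 + 0.1995·47.4224] = 19.3287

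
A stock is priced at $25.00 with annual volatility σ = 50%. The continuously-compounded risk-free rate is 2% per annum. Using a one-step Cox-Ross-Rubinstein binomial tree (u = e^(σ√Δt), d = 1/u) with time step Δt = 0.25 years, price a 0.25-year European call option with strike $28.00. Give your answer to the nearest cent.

CRR parameters: u = e^(σ√Δt) = e^(0.5·√0.25) = 1.2840, d = 1/u = 0.7788
Per-period rate: rΔt = 0.02·0.25 = 0.005, so R = e^0.005 = 1.0050
Risk-neutral probability p = (e^0.005 − 0.7788)/(1.2840 − 0.7788) = 0.2262/0.5052 = 0.4477
Terminal stock prices: S_u = 32.1, S_d = 19.47
Terminal payoffs (S − K): max(4.101, 0) = 4.101, max(-8.53, 0) = 0
Node 0 (S = 25): V_0 = e^(−0.005)·[0.4477·4.1006 + 0.5523·0.0000] = 1.8269

$1.83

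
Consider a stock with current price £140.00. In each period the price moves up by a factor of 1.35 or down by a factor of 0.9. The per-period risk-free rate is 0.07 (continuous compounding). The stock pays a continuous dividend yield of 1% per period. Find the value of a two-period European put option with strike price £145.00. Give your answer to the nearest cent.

£11.27

Per-period risk-free factor R = e^0.07 = 1.0725; dividend-adjusted growth = e^(0.07−0.01) = 1.0618.
Risk-neutral probability p = (1.0618 − 0.9)/(1.35 − 0.9) = 0.1618/0.4500 = 0.3596
Terminal stock prices: S_uu = 255.2, S_ud = 170.1, S_dd = 113.4
Terminal payoffs (K − S): max(-110.2, 0) = 0, max(-25.1, 0) = 0, max(31.6, 0) = 31.6
Node u (S = 189): V_u = e^(−0.07)·[0.3596·0.0000 + 0.6404·0.0000] = 0.0000
Node d (S = 126): V_d = e^(−0.07)·[0.3596·0.0000 + 0.6404·31.6000] = 18.8674
Node 0 (S = 140): V_0 = e^(−0.07)·[0.3596·0.0000 + 0.6404·18.8674] = 11.2652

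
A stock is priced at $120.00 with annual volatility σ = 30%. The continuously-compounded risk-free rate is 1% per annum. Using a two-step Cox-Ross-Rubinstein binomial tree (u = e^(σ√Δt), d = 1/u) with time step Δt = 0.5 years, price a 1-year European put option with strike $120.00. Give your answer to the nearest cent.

$12.03

CRR parameters: u = e^(σ√Δt) = e^(0.3·√0.5) = 1.2363, d = 1/u = 0.8089
Per-period rate: rΔt = 0.01·0.5 = 0.005, so R = e^0.005 = 1.0050
Risk-neutral probability p = (e^0.005 − 0.8089)/(1.2363 − 0.8089) = 0.1962/0.4275 = 0.4589
Terminal stock prices: S_uu = 183.4, S_ud = 120, S_dd = 78.51
Terminal payoffs (K − S): max(-63.42, 0) = 0, max(0, 0) = 0, max(41.49, 0) = 41.49
Node u (S = 148.4): V_u = e^(−0.005)·[0.4589·0.0000 + 0.5411·0.0000] = 0.0000
Node d (S = 97.06): V_d = e^(−0.005)·[0.4589·0.0000 + 0.5411·41.4899] = 22.3386
Node 0 (S = 120): V_0 = e^(−0.005)·[0.4589·0.0000 + 0.5411·22.3386] = 12.0273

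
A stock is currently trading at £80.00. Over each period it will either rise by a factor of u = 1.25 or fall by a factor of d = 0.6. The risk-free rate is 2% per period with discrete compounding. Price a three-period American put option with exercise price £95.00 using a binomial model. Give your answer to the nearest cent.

£26.78

Risk-neutral probability p = (1 + 0.02 − 0.6)/(1.25 − 0.6) = 0.4200/0.6500 = 0.6462
Terminal stock prices: S_uuu = 156.2, S_uud = 75, S_udd = 36, S_ddd = 17.28
Terminal payoffs (K − S): max(-61.25, 0) = 0, max(20, 0) = 20, max(59, 0) = 59, max(77.72, 0) = 77.72
Node uu (S = 125): continuation = 1/1.02·[0.6462·0.0000 + 0.3538·20.0000] = 6.9382; exercise value = 0.0000 ≤ continuation, so V_uu = 6.9382
Node ud (S = 60): continuation = 1/1.02·[0.6462·20.0000 + 0.3538·59.0000] = 33.1373; exercise value = 35.0000 > continuation, so V_ud = 35.0000 (exercise)
Node dd (S = 28.8): continuation = 1/1.02·[0.6462·59.0000 + 0.3538·77.7200] = 64.3373; exercise value = 66.2000 > continuation, so V_dd = 66.2000 (exercise)
Node u (S = 100): continuation = 1/1.02·[0.6462·6.9382 + 0.3538·35.0000] = 16.5370; exercise value = 0.0000 ≤ continuation, so V_u = 16.5370
Node d (S = 48): continuation = 1/1.02·[0.6462·35.0000 + 0.3538·66.2000] = 45.1373; exercise value = 47.0000 > continuation, so V_d = 47.0000 (exercise)
Node 0 (S = 80): continuation = 1/1.02·[0.6462·16.5370 + 0.3538·47.0000] = 26.7806; exercise value = 15.0000 ≤ continuation, so V_0 = 26.7806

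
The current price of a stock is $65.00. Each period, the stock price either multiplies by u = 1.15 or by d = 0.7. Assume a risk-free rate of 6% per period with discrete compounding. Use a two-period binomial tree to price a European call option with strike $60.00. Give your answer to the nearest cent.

$14.79

Risk-neutral probability p = (1 + 0.06 − 0.7)/(1.15 − 0.7) = 0.3600/0.4500 = 0.8000
Terminal stock prices: S_uu = 85.96, S_ud = 52.32, S_dd = 31.85
Terminal payoffs (S − K): max(25.96, 0) = 25.96, max(-7.675, 0) = 0, max(-28.15, 0) = 0
Node u (S = 74.75): V_u = 1/1.06·[0.8000·25.9625 + 0.2000·0.0000] = 19.5943
Node d (S = 45.5): V_d = 1/1.06·[0.8000·0.0000 + 0.2000·0.0000] = 0.0000
Node 0 (S = 65): V_0 = 1/1.06·[0.8000·19.5943 + 0.2000·0.0000] = 14.7882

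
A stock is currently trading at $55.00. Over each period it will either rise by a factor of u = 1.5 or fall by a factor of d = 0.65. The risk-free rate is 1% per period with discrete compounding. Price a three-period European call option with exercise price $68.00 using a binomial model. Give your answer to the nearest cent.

$12.42

Risk-neutral probability p = (1 + 0.01 − 0.65)/(1.5 − 0.65) = 0.3600/0.8500 = 0.4235
Terminal stock prices: S_uuu = 185.6, S_uud = 80.44, S_udd = 34.86, S_ddd = 15.1
Terminal payoffs (S − K): max(117.6, 0) = 117.6, max(12.44, 0) = 12.44, max(-33.14, 0) = 0, max(-52.9, 0) = 0
Node uu (S = 123.8): V_uu = 1/1.01·[0.4235·117.6250 + 0.5765·12.4375] = 56.4233
Node ud (S = 53.62): V_ud = 1/1.01·[0.4235·12.4375 + 0.5765·0.0000] = 5.2155
Node dd (S = 23.24): V_dd = 1/1.01·[0.4235·0.0000 + 0.5765·0.0000] = 0.0000
Node u (S = 82.5): V_u = 1/1.01·[0.4235·56.4233 + 0.5765·5.2155] = 26.6371
Node d (S = 35.75): V_d = 1/1.01·[0.4235·5.2155 + 0.5765·0.0000] = 2.1870
Node 0 (S = 55): V_0 = 1/1.01·[0.4235·26.6371 + 0.5765·2.1870] = 12.4182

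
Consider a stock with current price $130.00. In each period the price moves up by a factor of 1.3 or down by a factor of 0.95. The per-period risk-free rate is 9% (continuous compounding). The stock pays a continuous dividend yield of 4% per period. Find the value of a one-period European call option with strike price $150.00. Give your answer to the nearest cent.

Per-period risk-free factor R = e^0.09 = 1.0942; dividend-adjusted growth = e^(0.09−0.04) = 1.0513.
Risk-neutral probability p = (1.0513 − 0.95)/(1.3 − 0.95) = 0.1013/0.3500 = 0.2893
Terminal stock prices: S_u = 169, S_d = 123.5
Terminal payoffs (S − K): max(19, 0) = 19, max(-26.5, 0) = 0
Node 0 (S = 130): V_0 = e^(−0.09)·[0.2893·19.0000 + 0.7107·0.0000] = 5.0244

$5.02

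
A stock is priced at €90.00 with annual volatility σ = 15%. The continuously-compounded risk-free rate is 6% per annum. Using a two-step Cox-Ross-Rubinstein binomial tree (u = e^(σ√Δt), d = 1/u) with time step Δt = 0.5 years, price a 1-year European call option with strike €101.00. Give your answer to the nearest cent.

€3.68

CRR parameters: u = e^(σ√Δt) = e^(0.15·√0.5) = 1.1119, d = 1/u = 0.8994
Per-period rate: rΔt = 0.06·0.5 = 0.03, so R = e^0.03 = 1.0305
Risk-neutral probability p = (e^0.03 − 0.8994)/(1.1119 − 0.8994) = 0.1311/0.2125 = 0.6168
Terminal stock prices: S_uu = 111.3, S_ud = 90, S_dd = 72.8
Terminal payoffs (S − K): max(10.27, 0) = 10.27, max(-11, 0) = 0, max(-28.2, 0) = 0
Node u (S = 100.1): V_u = e^(−0.03)·[0.6168·10.2680 + 0.3832·0.0000] = 6.1462
Node d (S = 80.94): V_d = e^(−0.03)·[0.6168·0.0000 + 0.3832·0.0000] = 0.0000
Node 0 (S = 90): V_0 = e^(−0.03)·[0.6168·6.1462 + 0.3832·0.0000] = 3.6789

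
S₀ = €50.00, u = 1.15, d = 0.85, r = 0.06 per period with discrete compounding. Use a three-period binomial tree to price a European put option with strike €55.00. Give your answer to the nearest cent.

Risk-neutral probability p = (1 + 0.06 − 0.85)/(1.15 − 0.85) = 0.2100/0.3000 = 0.7000
Terminal stock prices: S_uuu = 76.04, S_uud = 56.21, S_udd = 41.54, S_ddd = 30.71
Terminal payoffs (K − S): max(-21.04, 0) = 0, max(-1.206, 0) = 0, max(13.46, 0) = 13.46, max(24.29, 0) = 24.29
Node uu (S = 66.12): V_uu = 1/1.06·[0.7000·0.0000 + 0.3000·0.0000] = 0.0000
Node ud (S = 48.87): V_ud = 1/1.06·[0.7000·0.0000 + 0.3000·13.4563] = 3.8084
Node dd (S = 36.12): V_dd = 1/1.06·[0.7000·13.4563 + 0.3000·24.2938] = 15.7618
Node u (S = 57.5): V_u = 1/1.06·[0.7000·0.0000 + 0.3000·3.8084] = 1.0778
Node d (S = 42.5): V_d = 1/1.06·[0.7000·3.8084 + 0.3000·15.7618] = 6.9758
Node 0 (S = 50): V_0 = 1/1.06·[0.7000·1.0778 + 0.3000·6.9758] = 2.6861

€2.69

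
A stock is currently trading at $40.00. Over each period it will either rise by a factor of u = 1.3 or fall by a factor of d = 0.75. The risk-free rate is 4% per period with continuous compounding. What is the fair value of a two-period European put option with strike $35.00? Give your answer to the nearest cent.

$2.56

Risk-neutral probability p = (e^0.04 − 0.75)/(1.3 − 0.75) = 0.2908/0.5500 = 0.5287
Terminal stock prices: S_uu = 67.6, S_ud = 39, S_dd = 22.5
Terminal payoffs (K − S): max(-32.6, 0) = 0, max(-4, 0) = 0, max(12.5, 0) = 12.5
Node u (S = 52): V_u = e^(−0.04)·[0.5287·0.0000 + 0.4713·0.0000] = 0.0000
Node d (S = 30): V_d = e^(−0.04)·[0.5287·0.0000 + 0.4713·12.5000] = 5.6597
Node 0 (S = 40): V_0 = e^(−0.04)·[0.5287·0.0000 + 0.4713·5.6597] = 2.5626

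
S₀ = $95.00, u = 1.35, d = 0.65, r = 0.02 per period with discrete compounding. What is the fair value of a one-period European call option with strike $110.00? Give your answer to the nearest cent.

$9.46

Risk-neutral probability p = (1 + 0.02 − 0.65)/(1.35 − 0.65) = 0.3700/0.7000 = 0.5286
Terminal stock prices: S_u = 128.2, S_d = 61.75
Terminal payoffs (S − K): max(18.25, 0) = 18.25, max(-48.25, 0) = 0
Node 0 (S = 95): V_0 = 1/1.02·[0.5286·18.2500 + 0.4714·0.0000] = 9.4573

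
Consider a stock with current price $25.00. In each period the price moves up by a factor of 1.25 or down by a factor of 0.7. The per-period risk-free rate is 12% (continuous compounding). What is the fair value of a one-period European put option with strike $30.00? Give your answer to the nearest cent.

Risk-neutral probability p = (e^0.12 − 0.7)/(1.25 − 0.7) = 0.4275/0.5500 = 0.7773
Terminal stock prices: S_u = 31.25, S_d = 17.5
Terminal payoffs (K − S): max(-1.25, 0) = 0, max(12.5, 0) = 12.5
Node 0 (S = 25): V_0 = e^(−0.12)·[0.7773·0.0000 + 0.2227·12.5000] = 2.4693

$2.47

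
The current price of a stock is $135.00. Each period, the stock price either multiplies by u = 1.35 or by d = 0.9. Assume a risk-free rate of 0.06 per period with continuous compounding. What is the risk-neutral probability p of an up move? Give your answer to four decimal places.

Risk-neutral probability p = (e^0.06 − 0.9)/(1.35 − 0.9) = 0.1618/0.4500 = 0.3596

p = 0.3596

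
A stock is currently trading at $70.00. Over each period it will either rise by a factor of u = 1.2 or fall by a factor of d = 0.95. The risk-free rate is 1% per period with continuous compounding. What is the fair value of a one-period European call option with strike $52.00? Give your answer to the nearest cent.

$18.52

Risk-neutral probability p = (e^0.01 − 0.95)/(1.2 − 0.95) = 0.0601/0.2500 = 0.2402
Terminal stock prices: S_u = 84, S_d = 66.5
Terminal payoffs (S − K): max(32, 0) = 32, max(14.5, 0) = 14.5
Node 0 (S = 70): V_0 = e^(−0.01)·[0.2402·32.0000 + 0.7598·14.5000] = 18.5174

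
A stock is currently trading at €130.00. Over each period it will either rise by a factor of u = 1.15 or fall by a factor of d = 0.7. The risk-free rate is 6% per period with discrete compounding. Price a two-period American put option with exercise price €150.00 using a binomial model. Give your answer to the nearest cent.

Risk-neutral probability p = (1 + 0.06 − 0.7)/(1.15 − 0.7) = 0.3600/0.4500 = 0.8000
Terminal stock prices: S_uu = 171.9, S_ud = 104.6, S_dd = 63.7
Terminal payoffs (K − S): max(-21.92, 0) = 0, max(45.35, 0) = 45.35, max(86.3, 0) = 86.3
Node u (S = 149.5): continuation = 1/1.06·[0.8000·0.0000 + 0.2000·45.3500] = 8.5566; exercise value = 0.5000 ≤ continuation, so V_u = 8.5566
Node d (S = 91): continuation = 1/1.06·[0.8000·45.3500 + 0.2000·86.3000] = 50.5094; exercise value = 59.0000 > continuation, so V_d = 59.0000 (exercise)
Node 0 (S = 130): continuation = 1/1.06·[0.8000·8.5566 + 0.2000·59.0000] = 17.5899; exercise value = 20.0000 > continuation, so V_0 = 20.0000 (exercise)

€20.00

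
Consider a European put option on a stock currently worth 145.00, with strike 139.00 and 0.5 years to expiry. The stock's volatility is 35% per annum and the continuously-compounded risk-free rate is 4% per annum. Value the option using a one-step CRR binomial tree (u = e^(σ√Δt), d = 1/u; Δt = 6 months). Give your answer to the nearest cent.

13.17

CRR parameters: u = e^(σ√Δt) = e^(0.35·√0.5) = 1.2808, d = 1/u = 0.7808
Per-period rate: rΔt = 0.04·0.5 = 0.02, so R = e^0.02 = 1.0202
Risk-neutral probability p = (e^0.02 − 0.7808)/(1.2808 − 0.7808) = 0.2394/0.5000 = 0.4788
Terminal stock prices: S_u = 185.7, S_d = 113.2
Terminal payoffs (K − S): max(-46.72, 0) = 0, max(25.79, 0) = 25.79
Node 0 (S = 145): V_0 = e^(−0.02)·[0.4788·0.0000 + 0.5212·25.7898] = 13.1744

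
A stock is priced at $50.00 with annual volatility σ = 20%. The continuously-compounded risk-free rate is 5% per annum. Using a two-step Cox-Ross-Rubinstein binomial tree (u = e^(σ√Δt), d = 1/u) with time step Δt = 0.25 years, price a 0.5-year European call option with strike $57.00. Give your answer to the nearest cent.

$1.15

CRR parameters: u = e^(σ√Δt) = e^(0.2·√0.25) = 1.1052, d = 1/u = 0.9048
Per-period rate: rΔt = 0.05·0.25 = 0.0125, so R = e^0.0125 = 1.0126
Risk-neutral probability p = (e^0.0125 − 0.9048)/(1.1052 − 0.9048) = 0.1077/0.2003 = 0.5378
Terminal stock prices: S_uu = 61.07, S_ud = 50, S_dd = 40.94
Terminal payoffs (S − K): max(4.07, 0) = 4.07, max(-7, 0) = 0, max(-16.06, 0) = 0
Node u (S = 55.26): V_u = e^(−0.0125)·[0.5378·4.0701 + 0.4622·0.0000] = 2.1618
Node d (S = 45.24): V_d = e^(−0.0125)·[0.5378·0.0000 + 0.4622·0.0000] = 0.0000
Node 0 (S = 50): V_0 = e^(−0.0125)·[0.5378·2.1618 + 0.4622·0.0000] = 1.1482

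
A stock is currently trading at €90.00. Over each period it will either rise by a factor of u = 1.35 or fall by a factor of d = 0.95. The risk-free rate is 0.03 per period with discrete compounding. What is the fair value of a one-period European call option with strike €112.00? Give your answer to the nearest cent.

Risk-neutral probability p = (1 + 0.03 − 0.95)/(1.35 − 0.95) = 0.0800/0.4000 = 0.2000
Terminal stock prices: S_u = 121.5, S_d = 85.5
Terminal payoffs (S − K): max(9.5, 0) = 9.5, max(-26.5, 0) = 0
Node 0 (S = 90): V_0 = 1/1.03·[0.2000·9.5000 + 0.8000·0.0000] = 1.8447

€1.84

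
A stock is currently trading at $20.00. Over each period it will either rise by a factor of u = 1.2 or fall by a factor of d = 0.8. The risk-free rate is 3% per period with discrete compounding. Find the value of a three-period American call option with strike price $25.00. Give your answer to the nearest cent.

Risk-neutral probability p = (1 + 0.03 − 0.8)/(1.2 − 0.8) = 0.2300/0.4000 = 0.5750
Terminal stock prices: S_uuu = 34.56, S_uud = 23.04, S_udd = 15.36, S_ddd = 10.24
Terminal payoffs (S − K): max(9.56, 0) = 9.56, max(-1.96, 0) = 0, max(-9.64, 0) = 0, max(-14.76, 0) = 0
Node uu (S = 28.8): continuation = 1/1.03·[0.5750·9.5600 + 0.4250·0.0000] = 5.3369; exercise value = 3.8000 ≤ continuation, so V_uu = 5.3369
Node ud (S = 19.2): continuation = 1/1.03·[0.5750·0.0000 + 0.4250·0.0000] = 0.0000; exercise value = 0.0000 ≤ continuation, so V_ud = 0.0000
Node dd (S = 12.8): continuation = 1/1.03·[0.5750·0.0000 + 0.4250·0.0000] = 0.0000; exercise value = 0.0000 ≤ continuation, so V_dd = 0.0000
Node u (S = 24): continuation = 1/1.03·[0.5750·5.3369 + 0.4250·0.0000] = 2.9793; exercise value = 0.0000 ≤ continuation, so V_u = 2.9793
Node d (S = 16): continuation = 1/1.03·[0.5750·0.0000 + 0.4250·0.0000] = 0.0000; exercise value = 0.0000 ≤ continuation, so V_d = 0.0000
Node 0 (S = 20): continuation = 1/1.03·[0.5750·2.9793 + 0.4250·0.0000] = 1.6632; exercise value = 0.0000 ≤ continuation, so V_0 = 1.6632

$1.66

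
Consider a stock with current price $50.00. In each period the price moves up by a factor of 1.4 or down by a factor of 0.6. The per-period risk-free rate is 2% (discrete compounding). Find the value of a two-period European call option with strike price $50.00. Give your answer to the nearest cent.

$12.72

Risk-neutral probability p = (1 + 0.02 − 0.6)/(1.4 − 0.6) = 0.4200/0.8000 = 0.5250
Terminal stock prices: S_uu = 98, S_ud = 42, S_dd = 18
Terminal payoffs (S − K): max(48, 0) = 48, max(-8, 0) = 0, max(-32, 0) = 0
Node u (S = 70): V_u = 1/1.02·[0.5250·48.0000 + 0.4750·0.0000] = 24.7059
Node d (S = 30): V_d = 1/1.02·[0.5250·0.0000 + 0.4750·0.0000] = 0.0000
Node 0 (S = 50): V_0 = 1/1.02·[0.5250·24.7059 + 0.4750·0.0000] = 12.7163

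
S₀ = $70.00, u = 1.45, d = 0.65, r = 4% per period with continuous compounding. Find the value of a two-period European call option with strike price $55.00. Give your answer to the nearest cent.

Risk-neutral probability p = (e^0.04 − 0.65)/(1.45 − 0.65) = 0.3908/0.8000 = 0.4885
Terminal stock prices: S_uu = 147.2, S_ud = 65.98, S_dd = 29.58
Terminal payoffs (S − K): max(92.18, 0) = 92.18, max(10.98, 0) = 10.98, max(-25.42, 0) = 0
Node u (S = 101.5): V_u = e^(−0.04)·[0.4885·92.1750 + 0.5115·10.9750] = 48.6566
Node d (S = 45.5): V_d = e^(−0.04)·[0.4885·10.9750 + 0.5115·0.0000] = 5.1512
Node 0 (S = 70): V_0 = e^(−0.04)·[0.4885·48.6566 + 0.5115·5.1512] = 25.3688

$25.37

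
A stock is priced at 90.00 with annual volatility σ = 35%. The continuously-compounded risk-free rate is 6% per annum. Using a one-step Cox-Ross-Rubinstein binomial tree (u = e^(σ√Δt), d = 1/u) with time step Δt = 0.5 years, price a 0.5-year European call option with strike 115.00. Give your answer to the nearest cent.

CRR parameters: u = e^(σ√Δt) = e^(0.35·√0.5) = 1.2808, d = 1/u = 0.7808
Per-period rate: rΔt = 0.06·0.5 = 0.03, so R = e^0.03 = 1.0305
Risk-neutral probability p = (e^0.03 − 0.7808)/(1.2808 − 0.7808) = 0.2497/0.5000 = 0.4993
Terminal stock prices: S_u = 115.3, S_d = 70.27
Terminal payoffs (S − K): max(0.2723, 0) = 0.2723, max(-44.73, 0) = 0
Node 0 (S = 90): V_0 = e^(−0.03)·[0.4993·0.2723 + 0.5007·0.0000] = 0.1319

0.13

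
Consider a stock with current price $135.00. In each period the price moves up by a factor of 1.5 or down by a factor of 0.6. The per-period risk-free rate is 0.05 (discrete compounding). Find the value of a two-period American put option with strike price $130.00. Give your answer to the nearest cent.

$25.26

Risk-neutral probability p = (1 + 0.05 − 0.6)/(1.5 − 0.6) = 0.4500/0.9000 = 0.5000
Terminal stock prices: S_uu = 303.8, S_ud = 121.5, S_dd = 48.6
Terminal payoffs (K − S): max(-173.8, 0) = 0, max(8.5, 0) = 8.5, max(81.4, 0) = 81.4
Node u (S = 202.5): continuation = 1/1.05·[0.5000·0.0000 + 0.5000·8.5000] = 4.0476; exercise value = 0.0000 ≤ continuation, so V_u = 4.0476
Node d (S = 81): continuation = 1/1.05·[0.5000·8.5000 + 0.5000·81.4000] = 42.8095; exercise value = 49.0000 > continuation, so V_d = 49.0000 (exercise)
Node 0 (S = 135): continuation = 1/1.05·[0.5000·4.0476 + 0.5000·49.0000] = 25.2608; exercise value = 0.0000 ≤ continuation, so V_0 = 25.2608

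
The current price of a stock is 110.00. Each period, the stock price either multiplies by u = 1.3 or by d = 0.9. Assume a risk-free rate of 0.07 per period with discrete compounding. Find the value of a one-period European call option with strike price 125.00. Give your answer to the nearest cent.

Risk-neutral probability p = (1 + 0.07 − 0.9)/(1.3 − 0.9) = 0.1700/0.4000 = 0.4250
Terminal stock prices: S_u = 143, S_d = 99
Terminal payoffs (S − K): max(18, 0) = 18, max(-26, 0) = 0
Node 0 (S = 110): V_0 = 1/1.07·[0.4250·18.0000 + 0.5750·0.0000] = 7.1495

7.15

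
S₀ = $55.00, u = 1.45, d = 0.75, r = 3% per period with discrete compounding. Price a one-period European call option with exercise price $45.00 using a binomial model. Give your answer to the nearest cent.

$13.50

Risk-neutral probability p = (1 + 0.03 − 0.75)/(1.45 − 0.75) = 0.2800/0.7000 = 0.4000
Terminal stock prices: S_u = 79.75, S_d = 41.25
Terminal payoffs (S − K): max(34.75, 0) = 34.75, max(-3.75, 0) = 0
Node 0 (S = 55): V_0 = 1/1.03·[0.4000·34.7500 + 0.6000·0.0000] = 13.4951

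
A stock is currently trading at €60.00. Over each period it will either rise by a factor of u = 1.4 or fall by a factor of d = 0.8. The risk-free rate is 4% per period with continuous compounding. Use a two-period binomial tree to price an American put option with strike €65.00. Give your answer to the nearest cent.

€9.78

Risk-neutral probability p = (e^0.04 − 0.8)/(1.4 − 0.8) = 0.2408/0.6000 = 0.4014
Terminal stock prices: S_uu = 117.6, S_ud = 67.2, S_dd = 38.4
Terminal payoffs (K − S): max(-52.6, 0) = 0, max(-2.2, 0) = 0, max(26.6, 0) = 26.6
Node u (S = 84): continuation = e^(−0.04)·[0.4014·0.0000 + 0.5986·0.0000] = 0.0000; exercise value = 0.0000 ≤ continuation, so V_u = 0.0000
Node d (S = 48): continuation = e^(−0.04)·[0.4014·0.0000 + 0.5986·26.6000] = 15.2997; exercise value = 17.0000 > continuation, so V_d = 17.0000 (exercise)
Node 0 (S = 60): continuation = e^(−0.04)·[0.4014·0.0000 + 0.5986·17.0000] = 9.7780; exercise value = 5.0000 ≤ continuation, so V_0 = 9.7780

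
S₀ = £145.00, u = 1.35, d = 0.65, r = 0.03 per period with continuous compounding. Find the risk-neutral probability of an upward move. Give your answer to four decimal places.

p = 0.5435

Risk-neutral probability p = (e^0.03 − 0.65)/(1.35 − 0.65) = 0.3805/0.7000 = 0.5435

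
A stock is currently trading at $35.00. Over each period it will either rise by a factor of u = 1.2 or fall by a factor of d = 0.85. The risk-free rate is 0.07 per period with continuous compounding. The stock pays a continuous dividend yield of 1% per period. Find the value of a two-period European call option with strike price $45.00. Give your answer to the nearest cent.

$1.72

Per-period risk-free factor R = e^0.07 = 1.0725; dividend-adjusted growth = e^(0.07−0.01) = 1.0618.
Risk-neutral probability p = (1.0618 − 0.85)/(1.2 − 0.85) = 0.2118/0.3500 = 0.6052
Terminal stock prices: S_uu = 50.4, S_ud = 35.7, S_dd = 25.29
Terminal payoffs (S − K): max(5.4, 0) = 5.4, max(-9.3, 0) = 0, max(-19.71, 0) = 0
Node u (S = 42): V_u = e^(−0.07)·[0.6052·5.4000 + 0.3948·0.0000] = 3.0474
Node d (S = 29.75): V_d = e^(−0.07)·[0.6052·0.0000 + 0.3948·0.0000] = 0.0000
Node 0 (S = 35): V_0 = e^(−0.07)·[0.6052·3.0474 + 0.3948·0.0000] = 1.7197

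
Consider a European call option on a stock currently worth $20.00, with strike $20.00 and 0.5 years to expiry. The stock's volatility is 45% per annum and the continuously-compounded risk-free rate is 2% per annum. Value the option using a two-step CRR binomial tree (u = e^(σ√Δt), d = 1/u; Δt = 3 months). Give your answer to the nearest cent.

$2.33

CRR parameters: u = e^(σ√Δt) = e^(0.45·√0.25) = 1.2523, d = 1/u = 0.7985
Per-period rate: rΔt = 0.02·0.25 = 0.005, so R = e^0.005 = 1.0050
Risk-neutral probability p = (e^0.005 − 0.7985)/(1.2523 − 0.7985) = 0.2065/0.4538 = 0.4550
Terminal stock prices: S_uu = 31.37, S_ud = 20, S_dd = 12.75
Terminal payoffs (S − K): max(11.37, 0) = 11.37, max(0, 0) = 0, max(-7.247, 0) = 0
Node u (S = 25.05): V_u = e^(−0.005)·[0.4550·11.3662 + 0.5450·0.0000] = 5.1462
Node d (S = 15.97): V_d = e^(−0.005)·[0.4550·0.0000 + 0.5450·0.0000] = 0.0000
Node 0 (S = 20): V_0 = e^(−0.005)·[0.4550·5.1462 + 0.5450·0.0000] = 2.3300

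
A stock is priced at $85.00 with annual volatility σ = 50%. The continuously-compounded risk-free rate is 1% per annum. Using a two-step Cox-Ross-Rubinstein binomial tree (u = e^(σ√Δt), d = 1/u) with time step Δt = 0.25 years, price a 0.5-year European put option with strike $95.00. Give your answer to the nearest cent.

$18.33

CRR parameters: u = e^(σ√Δt) = e^(0.5·√0.25) = 1.2840, d = 1/u = 0.7788
Per-period rate: rΔt = 0.01·0.25 = 0.0025, so R = e^0.0025 = 1.0025
Risk-neutral probability p = (e^0.0025 − 0.7788)/(1.2840 − 0.7788) = 0.2237/0.5052 = 0.4428
Terminal stock prices: S_uu = 140.1, S_ud = 85, S_dd = 51.56
Terminal payoffs (K − S): max(-45.14, 0) = 0, max(10, 0) = 10, max(43.44, 0) = 43.44
Node u (S = 109.1): V_u = e^(−0.0025)·[0.4428·0.0000 + 0.5572·10.0000] = 5.5583
Node d (S = 66.2): V_d = e^(−0.0025)·[0.4428·10.0000 + 0.5572·43.4449] = 28.5647
Node 0 (S = 85): V_0 = e^(−0.0025)·[0.4428·5.5583 + 0.5572·28.5647] = 18.3321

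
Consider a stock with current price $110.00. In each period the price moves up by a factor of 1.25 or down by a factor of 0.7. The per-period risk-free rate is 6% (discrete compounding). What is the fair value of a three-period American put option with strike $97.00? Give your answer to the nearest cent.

$8.46

Risk-neutral probability p = (1 + 0.06 − 0.7)/(1.25 − 0.7) = 0.3600/0.5500 = 0.6545
Terminal stock prices: S_uuu = 214.8, S_uud = 120.3, S_udd = 67.37, S_ddd = 37.73
Terminal payoffs (K − S): max(-117.8, 0) = 0, max(-23.31, 0) = 0, max(29.63, 0) = 29.63, max(59.27, 0) = 59.27
Node uu (S = 171.9): continuation = 1/1.06·[0.6545·0.0000 + 0.3455·0.0000] = 0.0000; exercise value = 0.0000 ≤ continuation, so V_uu = 0.0000
Node ud (S = 96.25): continuation = 1/1.06·[0.6545·0.0000 + 0.3455·29.6250] = 9.6548; exercise value = 0.7500 ≤ continuation, so V_ud = 9.6548
Node dd (S = 53.9): continuation = 1/1.06·[0.6545·29.6250 + 0.3455·59.2700] = 37.6094; exercise value = 43.1000 > continuation, so V_dd = 43.1000 (exercise)
Node u (S = 137.5): continuation = 1/1.06·[0.6545·0.0000 + 0.3455·9.6548] = 3.1465; exercise value = 0.0000 ≤ continuation, so V_u = 3.1465
Node d (S = 77): continuation = 1/1.06·[0.6545·9.6548 + 0.3455·43.1000] = 20.0081; exercise value = 20.0000 ≤ continuation, so V_d = 20.0081
Node 0 (S = 110): continuation = 1/1.06·[0.6545·3.1465 + 0.3455·20.0081] = 8.4636; exercise value = 0.0000 ≤ continuation, so V_0 = 8.4636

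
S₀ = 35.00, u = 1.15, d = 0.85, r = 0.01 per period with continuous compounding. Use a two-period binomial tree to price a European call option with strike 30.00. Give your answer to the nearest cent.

6.60

Risk-neutral probability p = (e^0.01 − 0.85)/(1.15 − 0.85) = 0.1601/0.3000 = 0.5335
Terminal stock prices: S_uu = 46.29, S_ud = 34.21, S_dd = 25.29
Terminal payoffs (S − K): max(16.29, 0) = 16.29, max(4.212, 0) = 4.212, max(-4.713, 0) = 0
Node u (S = 40.25): V_u = e^(−0.01)·[0.5335·16.2875 + 0.4665·4.2125] = 10.5485
Node d (S = 29.75): V_d = e^(−0.01)·[0.5335·4.2125 + 0.4665·0.0000] = 2.2250
Node 0 (S = 35): V_0 = e^(−0.01)·[0.5335·10.5485 + 0.4665·2.2250] = 6.5993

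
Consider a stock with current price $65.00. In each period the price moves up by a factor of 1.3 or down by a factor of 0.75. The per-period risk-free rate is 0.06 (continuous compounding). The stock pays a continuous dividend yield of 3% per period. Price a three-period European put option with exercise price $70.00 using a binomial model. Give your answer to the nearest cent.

$11.08

Per-period risk-free factor R = e^0.06 = 1.0618; dividend-adjusted growth = e^(0.06−0.03) = 1.0305.
Risk-neutral probability p = (1.0305 − 0.75)/(1.3 − 0.75) = 0.2805/0.5500 = 0.5099
Terminal stock prices: S_uuu = 142.8, S_uud = 82.39, S_udd = 47.53, S_ddd = 27.42
Terminal payoffs (K − S): max(-72.81, 0) = 0, max(-12.39, 0) = 0, max(22.47, 0) = 22.47, max(42.58, 0) = 42.58
Node uu (S = 109.9): V_uu = e^(−0.06)·[0.5099·0.0000 + 0.4901·0.0000] = 0.0000
Node ud (S = 63.38): V_ud = e^(−0.06)·[0.5099·0.0000 + 0.4901·22.4688] = 10.3703
Node dd (S = 36.56): V_dd = e^(−0.06)·[0.5099·22.4688 + 0.4901·42.5781] = 30.4416
Node u (S = 84.5): V_u = e^(−0.06)·[0.5099·0.0000 + 0.4901·10.3703] = 4.7863
Node d (S = 48.75): V_d = e^(−0.06)·[0.5099·10.3703 + 0.4901·30.4416] = 19.0301
Node 0 (S = 65): V_0 = e^(−0.06)·[0.5099·4.7863 + 0.4901·19.0301] = 11.0817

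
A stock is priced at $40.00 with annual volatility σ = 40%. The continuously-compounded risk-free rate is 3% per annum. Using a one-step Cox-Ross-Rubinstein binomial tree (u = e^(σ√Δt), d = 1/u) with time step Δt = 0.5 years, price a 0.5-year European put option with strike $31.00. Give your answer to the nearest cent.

CRR parameters: u = e^(σ√Δt) = e^(0.4·√0.5) = 1.3269, d = 1/u = 0.7536
Per-period rate: rΔt = 0.03·0.5 = 0.015, so R = e^0.015 = 1.0151
Risk-neutral probability p = (e^0.015 − 0.7536)/(1.3269 − 0.7536) = 0.2615/0.5733 = 0.4561
Terminal stock prices: S_u = 53.08, S_d = 30.15
Terminal payoffs (K − S): max(-22.08, 0) = 0, max(0.8545, 0) = 0.8545
Node 0 (S = 40): V_0 = e^(−0.015)·[0.4561·0.0000 + 0.5439·0.8545] = 0.4578

$0.46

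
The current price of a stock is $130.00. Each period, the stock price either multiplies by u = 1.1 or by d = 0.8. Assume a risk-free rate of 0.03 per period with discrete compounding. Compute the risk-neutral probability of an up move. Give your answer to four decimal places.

Risk-neutral probability p = (1 + 0.03 − 0.8)/(1.1 − 0.8) = 0.2300/0.3000 = 0.7667

p = 0.7667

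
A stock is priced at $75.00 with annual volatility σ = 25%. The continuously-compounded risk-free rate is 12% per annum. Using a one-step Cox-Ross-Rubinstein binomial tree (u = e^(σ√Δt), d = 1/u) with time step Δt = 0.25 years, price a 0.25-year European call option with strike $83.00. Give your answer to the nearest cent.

$1.14

CRR parameters: u = e^(σ√Δt) = e^(0.25·√0.25) = 1.1331, d = 1/u = 0.8825
Per-period rate: rΔt = 0.12·0.25 = 0.03, so R = e^0.03 = 1.0305
Risk-neutral probability p = (e^0.03 − 0.8825)/(1.1331 − 0.8825) = 0.1480/0.2507 = 0.5903
Terminal stock prices: S_u = 84.99, S_d = 66.19
Terminal payoffs (S − K): max(1.986, 0) = 1.986, max(-16.81, 0) = 0
Node 0 (S = 75): V_0 = e^(−0.03)·[0.5903·1.9861 + 0.4097·0.0000] = 1.1377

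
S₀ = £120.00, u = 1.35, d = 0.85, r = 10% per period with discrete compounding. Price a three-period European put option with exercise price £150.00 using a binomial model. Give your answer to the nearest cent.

£16.45

Risk-neutral probability p = (1 + 0.1 − 0.85)/(1.35 − 0.85) = 0.2500/0.5000 = 0.5000
Terminal stock prices: S_uuu = 295.2, S_uud = 185.9, S_udd = 117, S_ddd = 73.69
Terminal payoffs (K − S): max(-145.2, 0) = 0, max(-35.9, 0) = 0, max(32.96, 0) = 32.96, max(76.31, 0) = 76.31
Node uu (S = 218.7): V_uu = 1/1.1·[0.5000·0.0000 + 0.5000·0.0000] = 0.0000
Node ud (S = 137.7): V_ud = 1/1.1·[0.5000·0.0000 + 0.5000·32.9550] = 14.9795
Node dd (S = 86.7): V_dd = 1/1.1·[0.5000·32.9550 + 0.5000·76.3050] = 49.6636
Node u (S = 162): V_u = 1/1.1·[0.5000·0.0000 + 0.5000·14.9795] = 6.8089
Node d (S = 102): V_d = 1/1.1·[0.5000·14.9795 + 0.5000·49.6636] = 29.3833
Node 0 (S = 120): V_0 = 1/1.1·[0.5000·6.8089 + 0.5000·29.3833] = 16.4510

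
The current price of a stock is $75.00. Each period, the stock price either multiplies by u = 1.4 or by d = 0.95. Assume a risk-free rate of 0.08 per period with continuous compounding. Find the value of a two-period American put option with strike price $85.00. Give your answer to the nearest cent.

$10.00

Risk-neutral probability p = (e^0.08 − 0.95)/(1.4 − 0.95) = 0.1333/0.4500 = 0.2962
Terminal stock prices: S_uu = 147, S_ud = 99.75, S_dd = 67.69
Terminal payoffs (K − S): max(-62, 0) = 0, max(-14.75, 0) = 0, max(17.31, 0) = 17.31
Node u (S = 105): continuation = e^(−0.08)·[0.2962·0.0000 + 0.7038·0.0000] = 0.0000; exercise value = 0.0000 ≤ continuation, so V_u = 0.0000
Node d (S = 71.25): continuation = e^(−0.08)·[0.2962·0.0000 + 0.7038·17.3125] = 11.2478; exercise value = 13.7500 > continuation, so V_d = 13.7500 (exercise)
Node 0 (S = 75): continuation = e^(−0.08)·[0.2962·0.0000 + 0.7038·13.7500] = 8.9333; exercise value = 10.0000 > continuation, so V_0 = 10.0000 (exercise)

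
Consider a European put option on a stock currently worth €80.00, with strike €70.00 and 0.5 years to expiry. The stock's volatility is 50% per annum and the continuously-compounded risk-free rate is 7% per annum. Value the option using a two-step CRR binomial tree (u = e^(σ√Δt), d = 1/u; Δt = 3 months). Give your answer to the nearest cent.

CRR parameters: u = e^(σ√Δt) = e^(0.5·√0.25) = 1.2840, d = 1/u = 0.7788
Per-period rate: rΔt = 0.07·0.25 = 0.0175, so R = e^0.0175 = 1.0177
Risk-neutral probability p = (e^0.0175 − 0.7788)/(1.2840 − 0.7788) = 0.2389/0.5052 = 0.4728
Terminal stock prices: S_uu = 131.9, S_ud = 80, S_dd = 48.52
Terminal payoffs (K − S): max(-61.9, 0) = 0, max(-10, 0) = 0, max(21.48, 0) = 21.48
Node u (S = 102.7): V_u = e^(−0.0175)·[0.4728·0.0000 + 0.5272·0.0000] = 0.0000
Node d (S = 62.3): V_d = e^(−0.0175)·[0.4728·0.0000 + 0.5272·21.4775] = 11.1272
Node 0 (S = 80): V_0 = e^(−0.0175)·[0.4728·0.0000 + 0.5272·11.1272] = 5.7649

€5.76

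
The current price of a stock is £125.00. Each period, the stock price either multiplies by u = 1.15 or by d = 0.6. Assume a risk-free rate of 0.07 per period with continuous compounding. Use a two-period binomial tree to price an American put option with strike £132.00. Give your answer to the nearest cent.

£12.30

Risk-neutral probability p = (e^0.07 − 0.6)/(1.15 − 0.6) = 0.4725/0.5500 = 0.8591
Terminal stock prices: S_uu = 165.3, S_ud = 86.25, S_dd = 45
Terminal payoffs (K − S): max(-33.31, 0) = 0, max(45.75, 0) = 45.75, max(87, 0) = 87
Node u (S = 143.8): continuation = e^(−0.07)·[0.8591·0.0000 + 0.1409·45.7500] = 6.0101; exercise value = 0.0000 ≤ continuation, so V_u = 6.0101
Node d (S = 75): continuation = e^(−0.07)·[0.8591·45.7500 + 0.1409·87.0000] = 48.0760; exercise value = 57.0000 > continuation, so V_d = 57.0000 (exercise)
Node 0 (S = 125): continuation = e^(−0.07)·[0.8591·6.0101 + 0.1409·57.0000] = 12.3023; exercise value = 7.0000 ≤ continuation, so V_0 = 12.3023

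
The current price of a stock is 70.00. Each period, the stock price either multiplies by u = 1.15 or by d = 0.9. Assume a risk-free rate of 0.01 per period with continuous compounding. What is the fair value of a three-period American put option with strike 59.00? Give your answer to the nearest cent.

1.36

Risk-neutral probability p = (e^0.01 − 0.9)/(1.15 − 0.9) = 0.1101/0.2500 = 0.4402
Terminal stock prices: S_uuu = 106.5, S_uud = 83.32, S_udd = 65.2, S_ddd = 51.03
Terminal payoffs (K − S): max(-47.46, 0) = 0, max(-24.32, 0) = 0, max(-6.205, 0) = 0, max(7.97, 0) = 7.97
Node uu (S = 92.57): continuation = e^(−0.01)·[0.4402·0.0000 + 0.5598·0.0000] = 0.0000; exercise value = 0.0000 ≤ continuation, so V_uu = 0.0000
Node ud (S = 72.45): continuation = e^(−0.01)·[0.4402·0.0000 + 0.5598·0.0000] = 0.0000; exercise value = 0.0000 ≤ continuation, so V_ud = 0.0000
Node dd (S = 56.7): continuation = e^(−0.01)·[0.4402·0.0000 + 0.5598·7.9700] = 4.4172; exercise value = 2.3000 ≤ continuation, so V_dd = 4.4172
Node u (S = 80.5): continuation = e^(−0.01)·[0.4402·0.0000 + 0.5598·0.0000] = 0.0000; exercise value = 0.0000 ≤ continuation, so V_u = 0.0000
Node d (S = 63): continuation = e^(−0.01)·[0.4402·0.0000 + 0.5598·4.4172] = 2.4481; exercise value = 0.0000 ≤ continuation, so V_d = 2.4481
Node 0 (S = 70): continuation = e^(−0.01)·[0.4402·0.0000 + 0.5598·2.4481] = 1.3568; exercise value = 0.0000 ≤ continuation, so V_0 = 1.3568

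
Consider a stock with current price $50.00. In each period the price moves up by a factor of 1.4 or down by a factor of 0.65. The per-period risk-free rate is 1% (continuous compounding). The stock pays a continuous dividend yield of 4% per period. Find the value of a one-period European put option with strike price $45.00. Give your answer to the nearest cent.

Per-period risk-free factor R = e^0.01 = 1.0101; dividend-adjusted growth = e^(0.01−0.04) = 0.9704.
Risk-neutral probability p = (0.9704 − 0.65)/(1.4 − 0.65) = 0.3204/0.7500 = 0.4273
Terminal stock prices: S_u = 70, S_d = 32.5
Terminal payoffs (K − S): max(-25, 0) = 0, max(12.5, 0) = 12.5
Node 0 (S = 50): V_0 = e^(−0.01)·[0.4273·0.0000 + 0.5727·12.5000] = 7.0880

$7.09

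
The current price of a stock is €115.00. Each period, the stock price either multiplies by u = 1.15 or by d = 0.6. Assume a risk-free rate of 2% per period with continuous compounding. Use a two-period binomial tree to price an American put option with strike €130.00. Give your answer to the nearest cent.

Risk-neutral probability p = (e^0.02 − 0.6)/(1.15 − 0.6) = 0.4202/0.5500 = 0.7640
Terminal stock prices: S_uu = 152.1, S_ud = 79.35, S_dd = 41.4
Terminal payoffs (K − S): max(-22.09, 0) = 0, max(50.65, 0) = 50.65, max(88.6, 0) = 88.6
Node u (S = 132.2): continuation = e^(−0.02)·[0.7640·0.0000 + 0.2360·50.6500] = 11.7166; exercise value = 0.0000 ≤ continuation, so V_u = 11.7166
Node d (S = 69): continuation = e^(−0.02)·[0.7640·50.6500 + 0.2360·88.6000] = 58.4258; exercise value = 61.0000 > continuation, so V_d = 61.0000 (exercise)
Node 0 (S = 115): continuation = e^(−0.02)·[0.7640·11.7166 + 0.2360·61.0000] = 22.8850; exercise value = 15.0000 ≤ continuation, so V_0 = 22.8850

€22.89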